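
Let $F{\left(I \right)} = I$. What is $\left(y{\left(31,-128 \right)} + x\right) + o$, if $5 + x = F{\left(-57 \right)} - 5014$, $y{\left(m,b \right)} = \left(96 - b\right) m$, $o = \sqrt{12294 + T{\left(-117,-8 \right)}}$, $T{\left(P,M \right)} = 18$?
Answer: $1868 + 18 \sqrt{38} \approx 1979.0$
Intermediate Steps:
$o = 18 \sqrt{38}$ ($o = \sqrt{12294 + 18} = \sqrt{12312} = 18 \sqrt{38} \approx 110.96$)
$y{\left(m,b \right)} = m \left(96 - b\right)$
$x = -5076$ ($x = -5 - 5071 = -5076$)
$\left(y{\left(31,-128 \right)} + x\right) + o = \left(31 \left(96 - -128\right) - 5076\right) + 18 \sqrt{38} = \left(31 \left(96 + 128\right) - 5076\right) + 18 \sqrt{38} = \left(31 \cdot 224 - 5076\right) + 18 \sqrt{38} = \left(6944 - 5076\right) + 18 \sqrt{38} = 1868 + 18 \sqrt{38}$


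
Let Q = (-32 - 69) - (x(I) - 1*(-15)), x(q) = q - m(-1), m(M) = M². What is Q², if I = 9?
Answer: 15376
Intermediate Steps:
x(q) = -1 + q (x(q) = q - 1*(-1)² = q - 1*1 = q - 1 = -1 + q)
Q = -124 (Q = (-32 - 69) - ((-1 + 9) - 1*(-15)) = -101 - (8 + 15) = -101 - 1*23 = -101 - 23 = -124)
Q² = (-124)² = 15376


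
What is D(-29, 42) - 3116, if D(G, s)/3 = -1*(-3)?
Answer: -3107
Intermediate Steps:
D(G, s) = 9 (D(G, s) = 3*(-1*(-3)) = 3*3 = 9)
D(-29, 42) - 3116 = 9 - 3116 = -3107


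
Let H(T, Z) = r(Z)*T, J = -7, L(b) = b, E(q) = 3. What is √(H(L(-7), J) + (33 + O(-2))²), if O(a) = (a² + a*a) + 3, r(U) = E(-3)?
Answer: √1915 ≈ 43.761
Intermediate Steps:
r(U) = 3
O(a) = 3 + 2*a² (O(a) = (a² + a²) + 3 = 2*a² + 3 = 3 + 2*a²)
H(T, Z) = 3*T
√(H(L(-7), J) + (33 + O(-2))²) = √(3*(-7) + (33 + (3 + 2*(-2)²))²) = √(-21 + (33 + (3 + 2*4))²) = √(-21 + (33 + (3 + 8))²) = √(-21 + (33 + 11)²) = √(-21 + 44²) = √(-21 + 1936) = √1915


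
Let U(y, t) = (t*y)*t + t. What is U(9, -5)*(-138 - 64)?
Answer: -44440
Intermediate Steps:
U(y, t) = t + y*t**2 (U(y, t) = y*t**2 + t = t + y*t**2)
U(9, -5)*(-138 - 64) = (-5*(1 - 5*9))*(-138 - 64) = -5*(1 - 45)*(-202) = -5*(-44)*(-202) = 220*(-202) = -44440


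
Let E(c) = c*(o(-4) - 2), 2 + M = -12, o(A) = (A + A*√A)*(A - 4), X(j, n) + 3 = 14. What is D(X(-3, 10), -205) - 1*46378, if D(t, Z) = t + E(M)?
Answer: -46787 - 896*I ≈ -46787.0 - 896.0*I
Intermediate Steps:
X(j, n) = 11 (X(j, n) = -3 + 14 = 11)
o(A) = (-4 + A)*(A + A^(3/2)) (o(A) = (A + A^(3/2))*(-4 + A) = (-4 + A)*(A + A^(3/2)))
M = -14 (M = -2 - 12 = -14)
E(c) = c*(30 + 64*I) (E(c) = c*(((-4)² + (-4)^(5/2) - 4*(-4) - (-32)*I) - 2) = c*((16 + 32*I + 16 - (-32)*I) - 2) = c*((16 + 32*I + 16 + 32*I) - 2) = c*((32 + 64*I) - 2) = c*(30 + 64*I))
D(t, Z) = -420 + t - 896*I (D(t, Z) = t - 14*(30 + 64*I) = t + (-420 - 896*I) = -420 + t - 896*I)
D(X(-3, 10), -205) - 1*46378 = (-420 + 11 - 896*I) - 1*46378 = (-409 - 896*I) - 46378 = -46787 - 896*I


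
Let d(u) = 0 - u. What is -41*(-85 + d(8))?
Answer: 3813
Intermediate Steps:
d(u) = -u
-41*(-85 + d(8)) = -41*(-85 - 1*8) = -41*(-85 - 8) = -41*(-93) = 3813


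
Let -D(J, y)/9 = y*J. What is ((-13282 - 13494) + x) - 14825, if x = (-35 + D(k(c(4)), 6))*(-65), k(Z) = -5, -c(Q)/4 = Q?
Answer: -56876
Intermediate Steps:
c(Q) = -4*Q
D(J, y) = -9*J*y (D(J, y) = -9*y*J = -9*J*y)
x = -15275 (x = (-35 - 9*(-5)*6)*(-65) = (-35 + 270)*(-65) = 235*(-65) = -15275)
((-13282 - 13494) + x) - 14825 = ((-13282 - 13494) - 15275) - 14825 = (-26776 - 15275) - 14825 = -42051 - 14825 = -56876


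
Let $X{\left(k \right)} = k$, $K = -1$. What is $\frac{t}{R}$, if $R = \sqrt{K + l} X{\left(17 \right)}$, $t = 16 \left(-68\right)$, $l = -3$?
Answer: $32 i \approx 32.0 i$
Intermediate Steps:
$t = -1088$
$R = 34 i$ ($R = \sqrt{-1 - 3} \cdot 17 = \sqrt{-4} \cdot 17 = 2 i 17 = 34 i \approx 34.0 i$)
$\frac{t}{R} = - \frac{1088}{34 i} = - 1088 \left(- \frac{i}{34}\right) = 32 i$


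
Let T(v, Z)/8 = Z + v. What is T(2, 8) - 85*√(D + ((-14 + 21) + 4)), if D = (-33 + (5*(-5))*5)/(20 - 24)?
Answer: 80 - 85*√202/2 ≈ -524.04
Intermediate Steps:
T(v, Z) = 8*Z + 8*v (T(v, Z) = 8*(Z + v) = 8*Z + 8*v)
D = 79/2 (D = (-33 - 25*5)/(-4) = (-33 - 125)*(-¼) = -158*(-¼) = 79/2 ≈ 39.500)
T(2, 8) - 85*√(D + ((-14 + 21) + 4)) = (8*8 + 8*2) - 85*√(79/2 + ((-14 + 21) + 4)) = (64 + 16) - 85*√(79/2 + (7 + 4)) = 80 - 85*√(79/2 + 11) = 80 - 85*√202/2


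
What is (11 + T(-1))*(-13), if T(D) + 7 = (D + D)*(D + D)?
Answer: -104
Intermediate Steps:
T(D) = -7 + 4*D**2 (T(D) = -7 + (D + D)*(D + D) = -7 + (2*D)*(2*D) = -7 + 4*D**2)
(11 + T(-1))*(-13) = (11 + (-7 + 4*(-1)**2))*(-13) = (11 + (-7 + 4*1))*(-13) = (11 + (-7 + 4))*(-13) = (11 - 3)*(-13) = 8*(-13) = -104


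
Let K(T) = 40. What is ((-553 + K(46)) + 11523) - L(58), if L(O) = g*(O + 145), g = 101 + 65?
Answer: -22688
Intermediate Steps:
g = 166
L(O) = 24070 + 166*O (L(O) = 166*(O + 145) = 166*(145 + O) = 24070 + 166*O)
((-553 + K(46)) + 11523) - L(58) = ((-553 + 40) + 11523) - (24070 + 166*58) = (-513 + 11523) - (24070 + 9628) = 11010 - 1*33698 = 11010 - 33698 = -22688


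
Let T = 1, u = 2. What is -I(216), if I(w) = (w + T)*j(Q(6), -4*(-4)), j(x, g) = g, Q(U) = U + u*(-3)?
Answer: -3472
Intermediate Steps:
Q(U) = -6 + U (Q(U) = U + 2*(-3) = U - 6 = -6 + U)
I(w) = 16 + 16*w (I(w) = (w + 1)*(-4*(-4)) = (1 + w)*16 = 16 + 16*w)
-I(216) = -(16 + 16*216) = -(16 + 3456) = -1*3472 = -3472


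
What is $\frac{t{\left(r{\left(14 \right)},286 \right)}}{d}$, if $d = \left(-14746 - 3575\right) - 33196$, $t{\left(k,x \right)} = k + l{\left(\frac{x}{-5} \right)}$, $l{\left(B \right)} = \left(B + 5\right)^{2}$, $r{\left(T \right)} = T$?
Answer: $- \frac{68471}{1287925} \approx -0.053164$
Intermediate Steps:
$l{\left(B \right)} = \left(5 + B\right)^{2}$
$t{\left(k,x \right)} = k + \left(5 - \frac{x}{5}\right)^{2}$ ($t{\left(k,x \right)} = k + \left(5 + \frac{x}{-5}\right)^{2} = k + \left(5 + x \left(- \frac{1}{5}\right)\right)^{2} = k + \left(5 - \frac{x}{5}\right)^{2}$)
$d = -51517$ ($d = \left(-14746 - 3575\right) - 33196 = -18321 - 33196 = -51517$)
$\frac{t{\left(r{\left(14 \right)},286 \right)}}{d} = \frac{14 + \frac{\left(-25 + 286\right)^{2}}{25}}{-51517} = \left(14 + \frac{261^{2}}{25}\right) \left(- \frac{1}{51517}\right) = \left(14 + \frac{1}{25} \cdot 68121\right) \left(- \frac{1}{51517}\right) = \left(14 + \frac{68121}{25}\right) \left(- \frac{1}{51517}\right) = \frac{68471}{25} \left(- \frac{1}{51517}\right) = - \frac{68471}{1287925}$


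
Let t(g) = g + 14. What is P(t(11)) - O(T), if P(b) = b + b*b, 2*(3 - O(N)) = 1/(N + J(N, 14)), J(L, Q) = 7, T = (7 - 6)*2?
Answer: 11647/18 ≈ 647.06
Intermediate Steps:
t(g) = 14 + g
T = 2 (T = 1*2 = 2)
O(N) = 3 - 1/(2*(7 + N)) (O(N) = 3 - 1/(2*(N + 7)) = 3 - 1/(2*(7 + N)))
P(b) = b + b²
P(t(11)) - O(T) = (14 + 11)*(1 + (14 + 11)) - (41 + 6*2)/(2*(7 + 2)) = 25*(1 + 25) - (41 + 12)/(2*9) = 25*26 - 53/(2*9) = 650 - 1*53/18 = 650 - 53/18 = 11647/18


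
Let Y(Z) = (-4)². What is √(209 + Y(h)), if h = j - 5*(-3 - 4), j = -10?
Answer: 15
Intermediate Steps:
h = 25 (h = -10 - 5*(-3 - 4) = -10 - 5*(-7) = -10 + 35 = 25)
Y(Z) = 16
√(209 + Y(h)) = √(209 + 16) = √225 = 15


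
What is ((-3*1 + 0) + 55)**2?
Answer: 2704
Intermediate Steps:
((-3*1 + 0) + 55)**2 = ((-3 + 0) + 55)**2 = (-3 + 55)**2 = 52**2 = 2704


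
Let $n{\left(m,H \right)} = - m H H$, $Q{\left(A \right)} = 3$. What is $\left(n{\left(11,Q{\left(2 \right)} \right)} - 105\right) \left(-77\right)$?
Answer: $15708$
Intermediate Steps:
$n{\left(m,H \right)} = - m H^{2}$ ($n{\left(m,H \right)} = - H m H = - m H^{2}$)
$\left(n{\left(11,Q{\left(2 \right)} \right)} - 105\right) \left(-77\right) = \left(\left(-1\right) 11 \cdot 3^{2} - 105\right) \left(-77\right) = \left(\left(-1\right) 11 \cdot 9 - 105\right) \left(-77\right) = \left(-99 - 105\right) \left(-77\right) = \left(-204\right) \left(-77\right) = 15708$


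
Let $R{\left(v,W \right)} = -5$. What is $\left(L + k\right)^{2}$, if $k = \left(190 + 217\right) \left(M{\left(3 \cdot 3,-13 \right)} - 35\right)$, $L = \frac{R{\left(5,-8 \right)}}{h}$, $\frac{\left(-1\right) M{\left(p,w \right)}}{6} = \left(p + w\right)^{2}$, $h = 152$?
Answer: $\frac{65677879347721}{23104} \approx 2.8427 \cdot 10^{9}$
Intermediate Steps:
$M{\left(p,w \right)} = - 6 \left(p + w\right)^{2}$
$L = - \frac{5}{152} \approx -0.032895$
$k = -53317$ ($k = \left(190 + 217\right) \left(- 6 \left(3 \cdot 3 - 13\right)^{2} - 35\right) = 407 \left(- 6 \left(9 - 13\right)^{2} - 35\right) = 407 \left(- 6 \left(-4\right)^{2} - 35\right) = 407 \left(\left(-6\right) 16 - 35\right) = 407 \left(-96 - 35\right) = 407 \left(-131\right) = -53317$)
$\left(L + k\right)^{2} = \left(- \frac{5}{152} - 53317\right)^{2} = \left(- \frac{8104189}{152}\right)^{2} = \frac{65677879347721}{23104}$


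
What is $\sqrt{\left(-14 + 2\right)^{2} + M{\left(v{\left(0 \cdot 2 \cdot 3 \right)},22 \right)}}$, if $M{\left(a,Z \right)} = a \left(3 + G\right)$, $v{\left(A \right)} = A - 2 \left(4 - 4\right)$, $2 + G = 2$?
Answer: $12$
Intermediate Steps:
$G = 0$ ($G = -2 + 2 = 0$)
$v{\left(A \right)} = A$ ($v{\left(A \right)} = A - 2 \cdot 0 = A - 0 = A + 0 = A$)
$M{\left(a,Z \right)} = 3 a$ ($M{\left(a,Z \right)} = a \left(3 + 0\right) = a 3 = 3 a$)
$\sqrt{\left(-14 + 2\right)^{2} + M{\left(v{\left(0 \cdot 2 \cdot 3 \right)},22 \right)}} = \sqrt{\left(-14 + 2\right)^{2} + 3 \cdot 0 \cdot 2 \cdot 3} = \sqrt{\left(-12\right)^{2} + 3 \cdot 0 \cdot 3} = \sqrt{144 + 3 \cdot 0} = \sqrt{144 + 0} = \sqrt{144} = 12$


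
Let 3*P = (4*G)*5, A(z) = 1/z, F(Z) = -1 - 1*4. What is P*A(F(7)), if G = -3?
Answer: 4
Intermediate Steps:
F(Z) = -5 (F(Z) = -1 - 4 = -5)
P = -20 (P = ((4*(-3))*5)/3 = (-12*5)/3 = (1/3)*(-60) = -20)
P*A(F(7)) = -20/(-5) = -20*(-1/5) = 4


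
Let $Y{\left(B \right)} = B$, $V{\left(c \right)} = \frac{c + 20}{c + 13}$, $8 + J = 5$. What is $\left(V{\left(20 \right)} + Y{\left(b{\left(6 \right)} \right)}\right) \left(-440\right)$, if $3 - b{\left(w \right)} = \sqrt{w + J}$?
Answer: $- \frac{5560}{3} + 440 \sqrt{3} \approx -1091.2$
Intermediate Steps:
$J = -3$ ($J = -8 + 5 = -3$)
$b{\left(w \right)} = 3 - \sqrt{-3 + w}$ ($b{\left(w \right)} = 3 - \sqrt{w - 3} = 3 - \sqrt{-3 + w}$)
$V{\left(c \right)} = \frac{20 + c}{13 + c}$
$\left(V{\left(20 \right)} + Y{\left(b{\left(6 \right)} \right)}\right) \left(-440\right) = \left(\frac{20 + 20}{13 + 20} + \left(3 - \sqrt{-3 + 6}\right)\right) \left(-440\right) = \left(\frac{1}{33} \cdot 40 + \left(3 - \sqrt{3}\right)\right) \left(-440\right) = \left(\frac{40}{33} + \left(3 - \sqrt{3}\right)\right) \left(-440\right) = \left(\frac{139}{33} - \sqrt{3}\right) \left(-440\right) = - \frac{5560}{3} + 440 \sqrt{3}$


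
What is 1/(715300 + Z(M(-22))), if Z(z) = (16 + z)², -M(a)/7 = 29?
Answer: 1/750269 ≈ 1.3329e-6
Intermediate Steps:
M(a) = -203 (M(a) = -7*29 = -203)
1/(715300 + Z(M(-22))) = 1/(715300 + (16 - 203)²) = 1/(715300 + (-187)²) = 1/(715300 + 34969) = 1/750269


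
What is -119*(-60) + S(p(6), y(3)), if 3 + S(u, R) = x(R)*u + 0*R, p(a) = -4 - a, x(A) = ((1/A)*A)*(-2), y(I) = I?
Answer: 7157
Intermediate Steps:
x(A) = -2 (x(A) = (A/A)*(-2) = 1*(-2) = -2)
S(u, R) = -3 - 2*u (S(u, R) = -3 + (-2*u + 0*R) = -3 + (-2*u + 0) = -3 - 2*u)
-119*(-60) + S(p(6), y(3)) = -119*(-60) + (-3 - 2*(-4 - 1*6)) = 7140 + (-3 - 2*(-4 - 6)) = 7140 + (-3 - 2*(-10)) = 7140 + (-3 + 20) = 7140 + 17 = 7157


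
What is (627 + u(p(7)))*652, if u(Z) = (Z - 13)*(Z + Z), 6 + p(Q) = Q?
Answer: 393156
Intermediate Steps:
p(Q) = -6 + Q
u(Z) = 2*Z*(-13 + Z) (u(Z) = (-13 + Z)*(2*Z) = 2*Z*(-13 + Z))
(627 + u(p(7)))*652 = (627 + 2*(-6 + 7)*(-13 + (-6 + 7)))*652 = (627 + 2*1*(-13 + 1))*652 = (627 + 2*1*(-12))*652 = (627 - 24)*652 = 603*652 = 393156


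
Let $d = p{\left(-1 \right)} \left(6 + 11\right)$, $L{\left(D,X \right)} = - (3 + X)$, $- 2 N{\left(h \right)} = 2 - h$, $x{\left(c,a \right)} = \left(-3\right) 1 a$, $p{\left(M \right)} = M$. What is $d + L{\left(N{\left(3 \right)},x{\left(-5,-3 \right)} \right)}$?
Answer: $-29$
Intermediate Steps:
$x{\left(c,a \right)} = - 3 a$
$N{\left(h \right)} = -1 + \frac{h}{2}$ ($N{\left(h \right)} = - \frac{2 - h}{2} = -1 + \frac{h}{2}$)
$L{\left(D,X \right)} = -3 - X$
$d = -17$ ($d = - (6 + 11) = \left(-1\right) 17 = -17$)
$d + L{\left(N{\left(3 \right)},x{\left(-5,-3 \right)} \right)} = -17 - \left(3 - -9\right) = -17 - 12 = -29$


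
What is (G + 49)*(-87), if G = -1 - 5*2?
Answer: -3306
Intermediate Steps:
G = -11 (G = -1 - 10 = -11)
(G + 49)*(-87) = (-11 + 49)*(-87) = 38*(-87) = -3306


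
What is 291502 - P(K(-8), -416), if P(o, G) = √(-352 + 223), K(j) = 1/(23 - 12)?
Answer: 291502 - I*√129 ≈ 2.915e+5 - 11.358*I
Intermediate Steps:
K(j) = 1/11
P(o, G) = I*√129 (P(o, G) = √(-129) = I*√129)
291502 - P(K(-8), -416) = 291502 - I*√129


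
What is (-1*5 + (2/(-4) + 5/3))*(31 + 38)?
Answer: -529/2 ≈ -264.50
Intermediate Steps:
(-1*5 + (2/(-4) + 5/3))*(31 + 38) = (-5 + (2*(-¼) + 5*(⅓)))*69 = (-5 + (-½ + 5/3))*69 = (-5 + 7/6)*69 = -23/6*69 = -529/2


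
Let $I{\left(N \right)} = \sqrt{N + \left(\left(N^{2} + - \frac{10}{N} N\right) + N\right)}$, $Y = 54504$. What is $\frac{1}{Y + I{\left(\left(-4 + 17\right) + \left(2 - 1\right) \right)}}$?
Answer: $\frac{27252}{1485342901} - \frac{\sqrt{214}}{2970685802} \approx 1.8342 \cdot 10^{-5}$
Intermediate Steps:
$I{\left(N \right)} = \sqrt{-10 + N^{2} + 2 N}$ ($I{\left(N \right)} = \sqrt{N + \left(\left(N^{2} - 10\right) + N\right)} = \sqrt{N + \left(\left(-10 + N^{2}\right) + N\right)} = \sqrt{N + \left(-10 + N + N^{2}\right)} = \sqrt{-10 + N^{2} + 2 N}$)
$\frac{1}{Y + I{\left(\left(-4 + 17\right) + \left(2 - 1\right) \right)}} = \frac{1}{54504 + \sqrt{-10 + \left(\left(-4 + 17\right) + \left(2 - 1\right)\right)^{2} + 2 \left(\left(-4 + 17\right) + \left(2 - 1\right)\right)}} = \frac{1}{54504 + \sqrt{-10 + \left(13 + \left(2 - 1\right)\right)^{2} + 2 \left(13 + \left(2 - 1\right)\right)}} = \frac{1}{54504 + \sqrt{-10 + \left(13 + 1\right)^{2} + 2 \left(13 + 1\right)}} = \frac{1}{54504 + \sqrt{-10 + 14^{2} + 2 \cdot 14}} = \frac{1}{54504 + \sqrt{-10 + 196 + 28}} = \frac{1}{54504 + \sqrt{214}}$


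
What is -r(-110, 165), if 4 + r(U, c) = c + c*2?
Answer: -491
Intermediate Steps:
r(U, c) = -4 + 3*c (r(U, c) = -4 + (c + c*2) = -4 + (c + 2*c) = -4 + 3*c)
-r(-110, 165) = -(-4 + 3*165) = -(-4 + 495) = -1*491 = -491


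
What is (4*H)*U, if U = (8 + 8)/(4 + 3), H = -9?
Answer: -576/7 ≈ -82.286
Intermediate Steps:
U = 16/7 ≈ 2.2857
(4*H)*U = (4*(-9))*(16/7) = -36*16/7 = -576/7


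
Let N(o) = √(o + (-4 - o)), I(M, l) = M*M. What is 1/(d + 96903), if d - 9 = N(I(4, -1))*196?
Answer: 6057/587005588 - 49*I/1174011176 ≈ 1.0318e-5 - 4.1737e-8*I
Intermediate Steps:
I(M, l) = M²
N(o) = 2*I (N(o) = √(-4) = 2*I)
d = 9 + 392*I (d = 9 + (2*I)*196 = 9 + 392*I ≈ 9.0 + 392.0*I)
1/(d + 96903) = 1/((9 + 392*I) + 96903) = 1/(96912 + 392*I) = (96912 - 392*I)/9392089408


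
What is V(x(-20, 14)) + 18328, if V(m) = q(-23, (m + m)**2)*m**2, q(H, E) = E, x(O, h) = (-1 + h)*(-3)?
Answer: 9272092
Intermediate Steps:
x(O, h) = 3 - 3*h
V(m) = 4*m**4 (V(m) = (m + m)**2*m**2 = (2*m)**2*m**2 = (4*m**2)*m**2 = 4*m**4)
V(x(-20, 14)) + 18328 = 4*(3 - 3*14)**4 + 18328 = 4*(3 - 42)**4 + 18328 = 4*(-39)**4 + 18328 = 4*2313441 + 18328 = 9253764 + 18328 = 9272092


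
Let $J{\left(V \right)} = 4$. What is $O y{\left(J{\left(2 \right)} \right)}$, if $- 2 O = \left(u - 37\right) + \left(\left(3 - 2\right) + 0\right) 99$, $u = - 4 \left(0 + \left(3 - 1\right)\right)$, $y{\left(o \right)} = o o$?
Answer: $-432$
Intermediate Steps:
$y{\left(o \right)} = o^{2}$
$u = -8$ ($u = - 4 \left(0 + \left(3 - 1\right)\right) = - 4 \left(0 + 2\right) = \left(-4\right) 2 = -8$)
$O = -27$ ($O = - \frac{\left(-8 - 37\right) + \left(\left(3 - 2\right) + 0\right) 99}{2} = - \frac{-45 + \left(1 + 0\right) 99}{2} = - \frac{-45 + 1 \cdot 99}{2} = - \frac{-45 + 99}{2} = \left(- \frac{1}{2}\right) 54 = -27$)
$O y{\left(J{\left(2 \right)} \right)} = - 27 \cdot 4^{2} = \left(-27\right) 16 = -432$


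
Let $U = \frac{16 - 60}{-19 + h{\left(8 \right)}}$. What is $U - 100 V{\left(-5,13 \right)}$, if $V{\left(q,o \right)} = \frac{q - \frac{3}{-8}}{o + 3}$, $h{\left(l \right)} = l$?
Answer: $\frac{1053}{32} \approx 32.906$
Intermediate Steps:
$V{\left(q,o \right)} = \frac{\frac{3}{8} + q}{3 + o}$ ($V{\left(q,o \right)} = \frac{q - - \frac{3}{8}}{3 + o} = \frac{q + \frac{3}{8}}{3 + o} = \frac{\frac{3}{8} + q}{3 + o}$)
$U = 4$ ($U = \frac{16 - 60}{-19 + 8} = - \frac{44}{-11} = \left(-44\right) \left(- \frac{1}{11}\right) = 4$)
$U - 100 V{\left(-5,13 \right)} = 4 - 100 \frac{\frac{3}{8} - 5}{3 + 13} = 4 - 100 \cdot \frac{1}{16} \left(- \frac{37}{8}\right) = 4 - - \frac{925}{32} = 4 + \frac{925}{32} = \frac{1053}{32}$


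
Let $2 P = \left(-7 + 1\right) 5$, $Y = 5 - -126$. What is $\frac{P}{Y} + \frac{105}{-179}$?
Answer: $- \frac{16440}{23449} \approx -0.7011$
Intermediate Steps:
$Y = 131$ ($Y = 5 + 126 = 131$)
$P = -15$ ($P = \frac{\left(-7 + 1\right) 5}{2} = \frac{\left(-6\right) 5}{2} = \frac{1}{2} \left(-30\right) = -15$)
$\frac{P}{Y} + \frac{105}{-179} = - \frac{15}{131} + \frac{105}{-179} = \left(-15\right) \frac{1}{131} + 105 \left(- \frac{1}{179}\right) = - \frac{15}{131} - \frac{105}{179} = - \frac{16440}{23449}$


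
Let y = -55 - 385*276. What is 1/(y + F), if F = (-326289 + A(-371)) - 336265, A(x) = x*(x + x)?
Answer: -1/493587 ≈ -2.0260e-6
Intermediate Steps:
A(x) = 2*x² (A(x) = x*(2*x) = 2*x²)
F = -387272 (F = (-326289 + 2*(-371)²) - 336265 = (-326289 + 2*137641) - 336265 = (-326289 + 275282) - 336265 = -51007 - 336265 = -387272)
y = -106315 (y = -55 - 106260 = -106315)
1/(y + F) = 1/(-106315 - 387272) = 1/(-493587) = -1/493587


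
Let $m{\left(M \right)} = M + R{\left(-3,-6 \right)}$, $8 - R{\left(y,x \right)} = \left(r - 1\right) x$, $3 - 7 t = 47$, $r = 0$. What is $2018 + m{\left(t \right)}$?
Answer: $\frac{14096}{7} \approx 2013.7$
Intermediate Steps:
$t = - \frac{44}{7}$ ($t = \frac{3}{7} - \frac{47}{7} = - \frac{44}{7} \approx -6.2857$)
$R{\left(y,x \right)} = 8 + x$ ($R{\left(y,x \right)} = 8 - \left(0 - 1\right) x = 8 - - x = 8 + x$)
$m{\left(M \right)} = 2 + M$ ($m{\left(M \right)} = M + \left(8 - 6\right) = M + 2 = 2 + M$)
$2018 + m{\left(t \right)} = 2018 + \left(2 - \frac{44}{7}\right) = 2018 - \frac{30}{7} = \frac{14096}{7}$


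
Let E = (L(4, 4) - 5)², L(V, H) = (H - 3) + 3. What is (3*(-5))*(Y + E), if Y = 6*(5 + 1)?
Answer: -555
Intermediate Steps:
L(V, H) = H (L(V, H) = (-3 + H) + 3 = H)
E = 1 (E = (4 - 5)² = (-1)² = 1)
Y = 36 (Y = 6*6 = 36)
(3*(-5))*(Y + E) = (3*(-5))*(36 + 1) = -15*37 = -555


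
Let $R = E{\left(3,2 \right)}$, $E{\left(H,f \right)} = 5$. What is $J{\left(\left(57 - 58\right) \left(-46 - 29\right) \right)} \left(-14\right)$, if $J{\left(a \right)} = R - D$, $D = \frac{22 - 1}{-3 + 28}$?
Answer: $- \frac{1456}{25} \approx -58.24$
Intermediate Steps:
$D = \frac{21}{25} \approx 0.84$
$R = 5$
$J{\left(a \right)} = \frac{104}{25}$ ($J{\left(a \right)} = 5 - \frac{21}{25} = \frac{104}{25}$)
$J{\left(\left(57 - 58\right) \left(-46 - 29\right) \right)} \left(-14\right) = \frac{104}{25} \left(-14\right) = - \frac{1456}{25}$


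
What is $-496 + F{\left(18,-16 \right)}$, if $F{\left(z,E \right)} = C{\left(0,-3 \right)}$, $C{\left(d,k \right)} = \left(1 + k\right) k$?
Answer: $-490$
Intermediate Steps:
$C{\left(d,k \right)} = k \left(1 + k\right)$
$F{\left(z,E \right)} = 6$ ($F{\left(z,E \right)} = - 3 \left(1 - 3\right) = \left(-3\right) \left(-2\right) = 6$)
$-496 + F{\left(18,-16 \right)} = -496 + 6 = -490$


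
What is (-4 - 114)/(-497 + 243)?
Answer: 59/127 ≈ 0.46457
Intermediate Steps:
(-4 - 114)/(-497 + 243) = -118/(-254) = -118*(-1/254) = 59/127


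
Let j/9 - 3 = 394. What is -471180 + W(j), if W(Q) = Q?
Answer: -467607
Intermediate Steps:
j = 3573 (j = 27 + 9*394 = 27 + 3546 = 3573)
-471180 + W(j) = -471180 + 3573 = -467607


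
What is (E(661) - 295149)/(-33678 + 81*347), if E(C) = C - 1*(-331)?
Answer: 294157/5571 ≈ 52.801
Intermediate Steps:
E(C) = 331 + C (E(C) = C + 331 = 331 + C)
(E(661) - 295149)/(-33678 + 81*347) = ((331 + 661) - 295149)/(-33678 + 81*347) = (992 - 295149)/(-33678 + 28107) = -294157/(-5571) = -294157*(-1/5571) = 294157/5571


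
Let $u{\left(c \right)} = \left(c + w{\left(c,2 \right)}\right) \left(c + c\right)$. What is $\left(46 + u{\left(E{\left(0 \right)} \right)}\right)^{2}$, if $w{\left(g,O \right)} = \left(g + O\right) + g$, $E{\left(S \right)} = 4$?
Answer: $24964$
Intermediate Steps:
$w{\left(g,O \right)} = O + 2 g$ ($w{\left(g,O \right)} = \left(O + g\right) + g = O + 2 g$)
$u{\left(c \right)} = 2 c \left(2 + 3 c\right)$ ($u{\left(c \right)} = \left(c + \left(2 + 2 c\right)\right) \left(c + c\right) = \left(2 + 3 c\right) 2 c = 2 c \left(2 + 3 c\right)$)
$\left(46 + u{\left(E{\left(0 \right)} \right)}\right)^{2} = \left(46 + 2 \cdot 4 \left(2 + 3 \cdot 4\right)\right)^{2} = \left(46 + 2 \cdot 4 \left(2 + 12\right)\right)^{2} = \left(46 + 2 \cdot 4 \cdot 14\right)^{2} = \left(46 + 112\right)^{2} = 158^{2} = 24964$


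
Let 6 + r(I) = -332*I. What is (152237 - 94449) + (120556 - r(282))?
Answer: 271974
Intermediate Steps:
r(I) = -6 - 332*I
(152237 - 94449) + (120556 - r(282)) = (152237 - 94449) + (120556 - (-6 - 332*282)) = 57788 + (120556 - (-6 - 93624)) = 57788 + (120556 - 1*(-93630)) = 57788 + (120556 + 93630) = 57788 + 214186 = 271974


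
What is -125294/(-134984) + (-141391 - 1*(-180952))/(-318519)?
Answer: 122583041/152464428 ≈ 0.80401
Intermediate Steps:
-125294/(-134984) + (-141391 - 1*(-180952))/(-318519) = -125294*(-1/134984) + (-141391 + 180952)*(-1/318519) = 62647/67492 + 39561*(-1/318519) = 62647/67492 - 13187/106173 = 122583041/152464428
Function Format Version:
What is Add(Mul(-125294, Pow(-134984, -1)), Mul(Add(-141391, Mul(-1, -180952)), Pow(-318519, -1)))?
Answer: Rational(122583041, 152464428) ≈ 0.80401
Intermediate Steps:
Add(Mul(-125294, Pow(-134984, -1)), Mul(Add(-141391, Mul(-1, -180952)), Pow(-318519, -1))) = Add(Mul(-125294, Rational(-1, 134984)), Mul(Add(-141391, 180952), Rational(-1, 318519))) = Add(Rational(62647, 67492), Mul(39561, Rational(-1, 318519))) = Add(Rational(62647, 67492), Rational(-13187, 106173)) = Rational(122583041, 152464428)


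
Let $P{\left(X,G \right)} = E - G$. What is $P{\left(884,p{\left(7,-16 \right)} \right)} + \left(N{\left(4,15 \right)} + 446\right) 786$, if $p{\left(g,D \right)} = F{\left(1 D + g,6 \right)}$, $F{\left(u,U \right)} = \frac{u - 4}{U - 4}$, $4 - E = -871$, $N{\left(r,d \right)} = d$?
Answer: $\frac{726455}{2} \approx 3.6323 \cdot 10^{5}$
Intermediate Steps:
$E = 875$ ($E = 4 - -871 = 4 + 871 = 875$)
$F{\left(u,U \right)} = \frac{-4 + u}{-4 + U}$
$p{\left(g,D \right)} = -2 + \frac{D}{2} + \frac{g}{2}$ ($p{\left(g,D \right)} = \frac{-4 + \left(1 D + g\right)}{-4 + 6} = \frac{-4 + \left(D + g\right)}{2} = \frac{-4 + D + g}{2} = -2 + \frac{D}{2} + \frac{g}{2}$)
$P{\left(X,G \right)} = 875 - G$
$P{\left(884,p{\left(7,-16 \right)} \right)} + \left(N{\left(4,15 \right)} + 446\right) 786 = \left(875 - \left(-2 + \frac{1}{2} \left(-16\right) + \frac{1}{2} \cdot 7\right)\right) + \left(15 + 446\right) 786 = \left(875 - \left(-2 - 8 + \frac{7}{2}\right)\right) + 461 \cdot 786 = \left(875 - - \frac{13}{2}\right) + 362346 = \left(875 + \frac{13}{2}\right) + 362346 = \frac{1763}{2} + 362346 = \frac{726455}{2}$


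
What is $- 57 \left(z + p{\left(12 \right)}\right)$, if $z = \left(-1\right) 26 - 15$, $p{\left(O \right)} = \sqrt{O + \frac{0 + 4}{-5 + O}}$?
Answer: $2337 - \frac{114 \sqrt{154}}{7} \approx 2134.9$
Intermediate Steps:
$p{\left(O \right)} = \sqrt{O + \frac{4}{-5 + O}}$
$z = -41$ ($z = -26 - 15 = -41$)
$- 57 \left(z + p{\left(12 \right)}\right) = - 57 \left(-41 + \sqrt{\frac{4 + 12 \left(-5 + 12\right)}{-5 + 12}}\right) = - 57 \left(-41 + \sqrt{\frac{4 + 12 \cdot 7}{7}}\right) = - 57 \left(-41 + \sqrt{\frac{4 + 84}{7}}\right) = - 57 \left(-41 + \sqrt{\frac{1}{7} \cdot 88}\right) = - 57 \left(-41 + \sqrt{\frac{88}{7}}\right) = - 57 \left(-41 + \frac{2 \sqrt{154}}{7}\right) = 2337 - \frac{114 \sqrt{154}}{7}$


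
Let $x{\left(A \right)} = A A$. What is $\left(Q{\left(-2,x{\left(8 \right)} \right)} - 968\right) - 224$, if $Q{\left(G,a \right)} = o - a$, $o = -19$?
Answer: $-1275$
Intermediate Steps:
$x{\left(A \right)} = A^{2}$
$Q{\left(G,a \right)} = -19 - a$
$\left(Q{\left(-2,x{\left(8 \right)} \right)} - 968\right) - 224 = \left(\left(-19 - 8^{2}\right) - 968\right) - 224 = \left(\left(-19 - 64\right) - 968\right) - 224 = \left(-83 - 968\right) - 224 = -1051 - 224 = -1275$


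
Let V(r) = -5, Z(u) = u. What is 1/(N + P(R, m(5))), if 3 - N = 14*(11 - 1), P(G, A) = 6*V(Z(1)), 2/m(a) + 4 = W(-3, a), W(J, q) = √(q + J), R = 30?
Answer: -1/167 ≈ -0.0059880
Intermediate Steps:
W(J, q) = √(J + q)
m(a) = 2/(-4 + √(-3 + a))
P(G, A) = -30 (P(G, A) = 6*(-5) = -30)
N = -137 (N = 3 - 14*(11 - 1) = 3 - 14*10 = 3 - 1*140 = 3 - 140 = -137)
1/(N + P(R, m(5))) = 1/(-137 - 30) = 1/(-167) = -1/167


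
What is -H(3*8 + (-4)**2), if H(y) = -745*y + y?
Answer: 29760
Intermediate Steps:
H(y) = -744*y
-H(3*8 + (-4)**2) = -(-744)*(3*8 + (-4)**2) = -(-744)*(24 + 16) = -(-744)*40 = -1*(-29760) = 29760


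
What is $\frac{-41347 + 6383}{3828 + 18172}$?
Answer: $- \frac{8741}{5500} \approx -1.5893$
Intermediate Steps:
$\frac{-41347 + 6383}{3828 + 18172} = - \frac{34964}{22000} = \left(-34964\right) \frac{1}{22000} = - \frac{8741}{5500}$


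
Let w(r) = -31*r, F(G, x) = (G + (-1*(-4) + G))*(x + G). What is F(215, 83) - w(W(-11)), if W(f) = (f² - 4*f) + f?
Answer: 134106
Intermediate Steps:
W(f) = f² - 3*f
F(G, x) = (4 + 2*G)*(G + x) (F(G, x) = (G + (4 + G))*(G + x) = (4 + 2*G)*(G + x))
F(215, 83) - w(W(-11)) = (2*215² + 4*215 + 4*83 + 2*215*83) - (-31)*(-11*(-3 - 11)) = (2*46225 + 860 + 332 + 35690) - (-31)*(-11*(-14)) = (92450 + 860 + 332 + 35690) - (-31)*154 = 129332 - 1*(-4774) = 129332 + 4774 = 134106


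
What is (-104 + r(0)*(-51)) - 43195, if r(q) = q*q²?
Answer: -43299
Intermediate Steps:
r(q) = q³
(-104 + r(0)*(-51)) - 43195 = (-104 + 0³*(-51)) - 43195 = (-104 + 0*(-51)) - 43195 = (-104 + 0) - 43195 = -104 - 43195 = -43299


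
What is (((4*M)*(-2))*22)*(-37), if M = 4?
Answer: 26048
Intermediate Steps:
(((4*M)*(-2))*22)*(-37) = (((4*4)*(-2))*22)*(-37) = ((16*(-2))*22)*(-37) = -32*22*(-37) = -704*(-37) = 26048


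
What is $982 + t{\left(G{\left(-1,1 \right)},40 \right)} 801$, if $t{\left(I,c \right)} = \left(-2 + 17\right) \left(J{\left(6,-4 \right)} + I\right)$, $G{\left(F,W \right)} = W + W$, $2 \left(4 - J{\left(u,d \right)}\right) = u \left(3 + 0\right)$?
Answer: $-35063$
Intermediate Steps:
$J{\left(u,d \right)} = 4 - \frac{3 u}{2}$ ($J{\left(u,d \right)} = 4 - \frac{u \left(3 + 0\right)}{2} = 4 - \frac{u 3}{2} = 4 - \frac{3 u}{2}$)
$G{\left(F,W \right)} = 2 W$
$t{\left(I,c \right)} = -75 + 15 I$ ($t{\left(I,c \right)} = \left(-2 + 17\right) \left(\left(4 - 9\right) + I\right) = 15 \left(\left(4 - 9\right) + I\right) = 15 \left(-5 + I\right) = -75 + 15 I$)
$982 + t{\left(G{\left(-1,1 \right)},40 \right)} 801 = 982 + \left(-75 + 15 \cdot 2 \cdot 1\right) 801 = 982 + \left(-75 + 15 \cdot 2\right) 801 = 982 + \left(-75 + 30\right) 801 = 982 - 36045 = -35063$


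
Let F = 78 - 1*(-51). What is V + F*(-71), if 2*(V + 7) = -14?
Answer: -9173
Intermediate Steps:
F = 129 (F = 78 + 51 = 129)
V = -14 (V = -7 + (½)*(-14) = -7 - 7 = -14)
V + F*(-71) = -14 + 129*(-71) = -14 - 9159 = -9173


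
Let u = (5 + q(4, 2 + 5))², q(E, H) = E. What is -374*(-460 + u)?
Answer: 141746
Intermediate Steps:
u = 81 (u = (5 + 4)² = 9² = 81)
-374*(-460 + u) = -374*(-460 + 81) = -374*(-379) = 141746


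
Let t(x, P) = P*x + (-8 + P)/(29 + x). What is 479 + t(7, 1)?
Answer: 17489/36 ≈ 485.81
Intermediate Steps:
t(x, P) = P*x + (-8 + P)/(29 + x)
479 + t(7, 1) = 479 + (-8 + 1 + 1*7² + 29*1*7)/(29 + 7) = 479 + (-8 + 1 + 1*49 + 203)/36 = 479 + (-8 + 1 + 49 + 203)/36 = 479 + (1/36)*245 = 479 + 245/36 = 17489/36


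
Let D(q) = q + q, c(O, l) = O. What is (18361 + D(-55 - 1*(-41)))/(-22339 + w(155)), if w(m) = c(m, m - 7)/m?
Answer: -2037/2482 ≈ -0.82071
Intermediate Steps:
D(q) = 2*q
w(m) = 1 (w(m) = m/m = 1)
(18361 + D(-55 - 1*(-41)))/(-22339 + w(155)) = (18361 + 2*(-55 - 1*(-41)))/(-22339 + 1) = (18361 + 2*(-55 + 41))/(-22338) = (18361 + 2*(-14))*(-1/22338) = (18361 - 28)*(-1/22338) = 18333*(-1/22338) = -2037/2482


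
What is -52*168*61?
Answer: -532896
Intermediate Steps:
-52*168*61 = -8736*61 = -532896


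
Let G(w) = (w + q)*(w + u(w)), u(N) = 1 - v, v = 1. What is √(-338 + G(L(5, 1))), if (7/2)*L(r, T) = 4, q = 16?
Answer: I*√15602/7 ≈ 17.844*I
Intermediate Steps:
L(r, T) = 8/7 (L(r, T) = (2/7)*4 = 8/7)
u(N) = 0 (u(N) = 1 - 1*1 = 1 - 1 = 0)
G(w) = w*(16 + w) (G(w) = (w + 16)*(w + 0) = (16 + w)*w = w*(16 + w))
√(-338 + G(L(5, 1))) = √(-338 + 8*(16 + 8/7)/7) = √(-338 + (8/7)*(120/7)) = √(-338 + 960/49) = √(-15602/49) = I*√15602/7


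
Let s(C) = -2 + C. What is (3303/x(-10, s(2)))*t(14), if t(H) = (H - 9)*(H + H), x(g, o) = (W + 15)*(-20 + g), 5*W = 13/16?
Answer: -1233120/1213 ≈ -1016.6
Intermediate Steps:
W = 13/80 (W = (13/16)/5 = (13*(1/16))/5 = (1/5)*(13/16) = 13/80 ≈ 0.16250)
x(g, o) = -1213/4 + 1213*g/80 (x(g, o) = (13/80 + 15)*(-20 + g) = 1213*(-20 + g)/80 = -1213/4 + 1213*g/80)
t(H) = 2*H*(-9 + H) (t(H) = (-9 + H)*(2*H) = 2*H*(-9 + H))
(3303/x(-10, s(2)))*t(14) = (3303/(-1213/4 + (1213/80)*(-10)))*(2*14*(-9 + 14)) = (3303/(-1213/4 - 1213/8))*(2*14*5) = (3303/(-3639/8))*140 = (3303*(-8/3639))*140 = -8808/1213*140 = -1233120/1213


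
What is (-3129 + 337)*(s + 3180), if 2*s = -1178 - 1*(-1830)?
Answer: -9788752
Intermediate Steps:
s = 326 (s = (-1178 - 1*(-1830))/2 = (-1178 + 1830)/2 = (½)*652 = 326)
(-3129 + 337)*(s + 3180) = (-3129 + 337)*(326 + 3180) = -2792*3506 = -9788752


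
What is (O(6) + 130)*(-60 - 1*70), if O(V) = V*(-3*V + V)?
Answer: -7540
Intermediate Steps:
O(V) = -2*V**2 (O(V) = V*(-2*V) = -2*V**2)
(O(6) + 130)*(-60 - 1*70) = (-2*6**2 + 130)*(-60 - 1*70) = (-2*36 + 130)*(-60 - 70) = (-72 + 130)*(-130) = 58*(-130) = -7540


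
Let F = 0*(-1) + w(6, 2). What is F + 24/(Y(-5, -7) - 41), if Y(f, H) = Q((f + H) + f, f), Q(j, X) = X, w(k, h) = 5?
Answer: 103/23 ≈ 4.4783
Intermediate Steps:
Y(f, H) = f
F = 5 (F = 0*(-1) + 5 = 0 + 5 = 5)
F + 24/(Y(-5, -7) - 41) = 5 + 24/(-5 - 41) = 5 + 24/(-46) = 5 + 24*(-1/46) = 5 - 12/23 = 103/23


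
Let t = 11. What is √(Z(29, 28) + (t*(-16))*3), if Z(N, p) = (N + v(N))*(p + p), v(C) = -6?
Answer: 2*√190 ≈ 27.568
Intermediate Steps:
Z(N, p) = 2*p*(-6 + N) (Z(N, p) = (N - 6)*(p + p) = (-6 + N)*(2*p) = 2*p*(-6 + N))
√(Z(29, 28) + (t*(-16))*3) = √(2*28*(-6 + 29) + (11*(-16))*3) = √(2*28*23 - 176*3) = √(1288 - 528) = √760 = 2*√190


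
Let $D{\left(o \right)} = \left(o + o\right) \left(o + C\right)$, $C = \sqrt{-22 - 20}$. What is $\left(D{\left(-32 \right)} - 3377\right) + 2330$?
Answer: $1001 - 64 i \sqrt{42} \approx 1001.0 - 414.77 i$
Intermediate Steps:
$C = i \sqrt{42}$ ($C = \sqrt{-42} = i \sqrt{42} \approx 6.4807 i$)
$D{\left(o \right)} = 2 o \left(o + i \sqrt{42}\right)$ ($D{\left(o \right)} = \left(o + o\right) \left(o + i \sqrt{42}\right) = 2 o \left(o + i \sqrt{42}\right)$)
$\left(D{\left(-32 \right)} - 3377\right) + 2330 = \left(2 \left(-32\right) \left(-32 + i \sqrt{42}\right) - 3377\right) + 2330 = \left(\left(2048 - 64 i \sqrt{42}\right) - 3377\right) + 2330 = \left(-1329 - 64 i \sqrt{42}\right) + 2330 = 1001 - 64 i \sqrt{42}$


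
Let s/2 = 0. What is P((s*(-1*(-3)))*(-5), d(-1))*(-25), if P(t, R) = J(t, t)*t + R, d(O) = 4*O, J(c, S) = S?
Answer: 100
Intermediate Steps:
s = 0 (s = 2*0 = 0)
P(t, R) = R + t² (P(t, R) = t*t + R = t² + R = R + t²)
P((s*(-1*(-3)))*(-5), d(-1))*(-25) = (4*(-1) + ((0*(-1*(-3)))*(-5))²)*(-25) = (-4 + ((0*3)*(-5))²)*(-25) = (-4 + (0*(-5))²)*(-25) = (-4 + 0²)*(-25) = (-4 + 0)*(-25) = -4*(-25) = 100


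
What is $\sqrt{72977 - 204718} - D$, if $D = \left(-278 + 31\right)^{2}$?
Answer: $-61009 + i \sqrt{131741} \approx -61009.0 + 362.96 i$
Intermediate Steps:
$D = 61009$ ($D = \left(-247\right)^{2} = 61009$)
$\sqrt{72977 - 204718} - D = \sqrt{72977 - 204718} - 61009 = \sqrt{-131741} - 61009 = i \sqrt{131741} - 61009 = -61009 + i \sqrt{131741}$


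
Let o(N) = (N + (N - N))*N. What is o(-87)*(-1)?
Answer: -7569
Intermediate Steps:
o(N) = N**2 (o(N) = (N + 0)*N = N*N = N**2)
o(-87)*(-1) = (-87)**2*(-1) = 7569*(-1) = -7569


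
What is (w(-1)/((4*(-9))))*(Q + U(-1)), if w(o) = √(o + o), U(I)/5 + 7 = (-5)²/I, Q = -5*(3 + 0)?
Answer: 175*I*√2/36 ≈ 6.8746*I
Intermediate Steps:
Q = -15 (Q = -5*3 = -15)
U(I) = -35 + 125/I (U(I) = -35 + 5*((-5)²/I) = -35 + 5*(25/I) = -35 + 125/I)
w(o) = √2*√o (w(o) = √(2*o) = √2*√o)
(w(-1)/((4*(-9))))*(Q + U(-1)) = ((√2*√(-1))/((4*(-9))))*(-15 + (-35 + 125/(-1))) = ((√2*I)/(-36))*(-15 + (-35 + 125*(-1))) = ((I*√2)*(-1/36))*(-15 + (-35 - 125)) = (-I*√2/36)*(-15 - 160) = -I*√2/36*(-175) = 175*I*√2/36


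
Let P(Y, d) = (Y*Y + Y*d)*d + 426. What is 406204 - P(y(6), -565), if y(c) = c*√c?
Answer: 527818 - 1915350*√6 ≈ -4.1638e+6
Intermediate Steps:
y(c) = c^(3/2)
P(Y, d) = 426 + d*(Y² + Y*d) (P(Y, d) = (Y² + Y*d)*d + 426 = d*(Y² + Y*d) + 426 = 426 + d*(Y² + Y*d))
406204 - P(y(6), -565) = 406204 - (426 + 6^(3/2)*(-565)² - 565*(6^(3/2))²) = 406204 - (426 + (6*√6)*319225 - 565*(6*√6)²) = 406204 - (426 + 1915350*√6 - 565*216) = 406204 - (426 + 1915350*√6 - 122040) = 406204 - (-121614 + 1915350*√6) = 406204 + (121614 - 1915350*√6) = 527818 - 1915350*√6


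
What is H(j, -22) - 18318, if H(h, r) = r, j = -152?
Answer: -18340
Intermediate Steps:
H(j, -22) - 18318 = -22 - 18318 = -18340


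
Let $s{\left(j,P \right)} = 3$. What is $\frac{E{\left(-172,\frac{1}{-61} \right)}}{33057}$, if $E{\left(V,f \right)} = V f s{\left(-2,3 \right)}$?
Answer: $\frac{172}{672159} \approx 0.00025589$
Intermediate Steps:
$E{\left(V,f \right)} = 3 V f$ ($E{\left(V,f \right)} = V f 3 = 3 V f$)
$\frac{E{\left(-172,\frac{1}{-61} \right)}}{33057} = \frac{3 \left(-172\right) \frac{1}{-61}}{33057} = 3 \left(-172\right) \left(- \frac{1}{61}\right) \frac{1}{33057} = \frac{516}{61} \cdot \frac{1}{33057} = \frac{172}{672159}$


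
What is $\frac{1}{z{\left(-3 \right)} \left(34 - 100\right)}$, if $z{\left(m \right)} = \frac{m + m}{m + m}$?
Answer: $- \frac{1}{66} \approx -0.015152$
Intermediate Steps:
$z{\left(m \right)} = 1$ ($z{\left(m \right)} = \frac{2 m}{2 m} = 2 m \frac{1}{2 m} = 1$)
$\frac{1}{z{\left(-3 \right)} \left(34 - 100\right)} = \frac{1}{1 \left(34 - 100\right)} = \frac{1}{1 \left(-66\right)} = \frac{1}{-66} = - \frac{1}{66}$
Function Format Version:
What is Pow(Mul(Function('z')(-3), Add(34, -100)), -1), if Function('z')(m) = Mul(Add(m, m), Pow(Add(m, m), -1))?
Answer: Rational(-1, 66) ≈ -0.015152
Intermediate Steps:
Function('z')(m) = 1 (Function('z')(m) = Mul(Mul(2, m), Pow(Mul(2, m), -1)) = Mul(Mul(2, m), Mul(Rational(1, 2), Pow(m, -1))) = 1)
Pow(Mul(Function('z')(-3), Add(34, -100)), -1) = Pow(Mul(1, Add(34, -100)), -1) = Pow(Mul(1, -66), -1) = Pow(-66, -1) = Rational(-1, 66)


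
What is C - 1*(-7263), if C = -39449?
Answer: -32186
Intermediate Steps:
C - 1*(-7263) = -39449 - 1*(-7263) = -39449 + 7263 = -32186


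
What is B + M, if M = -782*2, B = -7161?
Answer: -8725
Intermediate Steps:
M = -1564
B + M = -7161 - 1564 = -8725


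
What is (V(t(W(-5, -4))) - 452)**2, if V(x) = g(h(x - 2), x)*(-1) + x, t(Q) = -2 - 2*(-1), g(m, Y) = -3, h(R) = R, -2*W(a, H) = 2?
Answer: 201601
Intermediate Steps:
W(a, H) = -1 (W(a, H) = -1/2*2 = -1)
t(Q) = 0 (t(Q) = -2 + 2 = 0)
V(x) = 3 + x (V(x) = -3*(-1) + x = 3 + x)
(V(t(W(-5, -4))) - 452)**2 = ((3 + 0) - 452)**2 = (3 - 452)**2 = (-449)**2 = 201601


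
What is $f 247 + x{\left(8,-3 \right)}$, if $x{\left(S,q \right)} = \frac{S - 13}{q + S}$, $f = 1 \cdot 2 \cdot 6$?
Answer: $2963$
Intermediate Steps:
$f = 12$ ($f = 2 \cdot 6 = 12$)
$x{\left(S,q \right)} = \frac{-13 + S}{S + q}$
$f 247 + x{\left(8,-3 \right)} = 12 \cdot 247 + \frac{-13 + 8}{8 - 3} = 2964 + \frac{1}{5} \left(-5\right) = 2964 - 1 = 2963$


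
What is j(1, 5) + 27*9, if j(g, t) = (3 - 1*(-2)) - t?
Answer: 243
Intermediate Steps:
j(g, t) = 5 - t (j(g, t) = (3 + 2) - t = 5 - t)
j(1, 5) + 27*9 = (5 - 1*5) + 27*9 = (5 - 5) + 243 = 0 + 243 = 243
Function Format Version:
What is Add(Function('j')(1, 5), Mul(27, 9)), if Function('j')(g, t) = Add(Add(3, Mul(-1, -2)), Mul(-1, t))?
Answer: 243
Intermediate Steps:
Function('j')(g, t) = Add(5, Mul(-1, t)) (Function('j')(g, t) = Add(Add(3, 2), Mul(-1, t)) = Add(5, Mul(-1, t)))
Add(Function('j')(1, 5), Mul(27, 9)) = Add(Add(5, Mul(-1, 5)), Mul(27, 9)) = Add(Add(5, -5), 243) = Add(0, 243) = 243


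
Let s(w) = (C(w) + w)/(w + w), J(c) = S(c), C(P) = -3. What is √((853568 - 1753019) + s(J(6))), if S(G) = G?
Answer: I*√3597803/2 ≈ 948.39*I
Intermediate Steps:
J(c) = c
s(w) = (-3 + w)/(2*w) (s(w) = (-3 + w)/(w + w) = (-3 + w)/((2*w)) = (-3 + w)*(1/(2*w)) = (-3 + w)/(2*w))
√((853568 - 1753019) + s(J(6))) = √((853568 - 1753019) + (½)*(-3 + 6)/6) = √(-899451 + (½)*(⅙)*3) = √(-899451 + ¼) = √(-3597803/4) = I*√3597803/2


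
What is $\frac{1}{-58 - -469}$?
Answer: $\frac{1}{411} \approx 0.0024331$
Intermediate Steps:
$\frac{1}{-58 - -469} = \frac{1}{-58 + \left(304 + 165\right)} = \frac{1}{-58 + 469} = \frac{1}{411}$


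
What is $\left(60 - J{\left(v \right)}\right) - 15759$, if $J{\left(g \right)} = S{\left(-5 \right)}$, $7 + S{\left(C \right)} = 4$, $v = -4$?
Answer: $-15696$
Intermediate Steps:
$S{\left(C \right)} = -3$ ($S{\left(C \right)} = -7 + 4 = -3$)
$J{\left(g \right)} = -3$
$\left(60 - J{\left(v \right)}\right) - 15759 = \left(60 - -3\right) - 15759 = \left(60 + 3\right) - 15759 = 63 - 15759 = -15696$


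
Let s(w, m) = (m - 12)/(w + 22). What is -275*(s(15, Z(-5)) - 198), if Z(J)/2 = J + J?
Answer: 2023450/37 ≈ 54688.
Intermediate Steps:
Z(J) = 4*J (Z(J) = 2*(J + J) = 2*(2*J) = 4*J)
s(w, m) = (-12 + m)/(22 + w)
-275*(s(15, Z(-5)) - 198) = -275*((-12 + 4*(-5))/(22 + 15) - 198) = -275*((-12 - 20)/37 - 198) = -275*((1/37)*(-32) - 198) = -275*(-32/37 - 198) = -275*(-7358/37) = 2023450/37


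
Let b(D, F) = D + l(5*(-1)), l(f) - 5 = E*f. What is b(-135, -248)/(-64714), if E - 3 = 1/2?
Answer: 295/129428 ≈ 0.0022793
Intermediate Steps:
E = 7/2 (E = 3 + 1/2 = 7/2 ≈ 3.5000)
l(f) = 5 + 7*f/2
b(D, F) = -25/2 + D (b(D, F) = D + (5 + 7*(5*(-1))/2) = D + (5 + (7/2)*(-5)) = D + (5 - 35/2) = D - 25/2 = -25/2 + D)
b(-135, -248)/(-64714) = (-25/2 - 135)/(-64714) = -295/2*(-1/64714) = 295/129428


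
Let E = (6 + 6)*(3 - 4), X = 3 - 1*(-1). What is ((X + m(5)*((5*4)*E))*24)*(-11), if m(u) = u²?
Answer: 1582944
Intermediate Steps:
X = 4 (X = 3 + 1 = 4)
E = -12 (E = 12*(-1) = -12)
((X + m(5)*((5*4)*E))*24)*(-11) = ((4 + 5²*((5*4)*(-12)))*24)*(-11) = ((4 + 25*(20*(-12)))*24)*(-11) = ((4 + 25*(-240))*24)*(-11) = ((4 - 6000)*24)*(-11) = -5996*24*(-11) = -143904*(-11) = 1582944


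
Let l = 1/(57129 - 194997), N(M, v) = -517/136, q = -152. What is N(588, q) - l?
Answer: -17819405/4687512 ≈ -3.8015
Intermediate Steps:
N(M, v) = -517/136 (N(M, v) = -517*1/136 = -517/136)
l = -1/137868 (l = 1/(-137868) = -1/137868 ≈ -7.2533e-6)
N(588, q) - l = -517/136 - 1*(-1/137868) = -517/136 + 1/137868 = -17819405/4687512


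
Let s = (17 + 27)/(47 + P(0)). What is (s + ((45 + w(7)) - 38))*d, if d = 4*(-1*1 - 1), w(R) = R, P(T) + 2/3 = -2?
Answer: -15952/133 ≈ -119.94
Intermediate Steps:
P(T) = -8/3 (P(T) = -2/3 - 2 = -8/3)
s = 132/133 (s = (17 + 27)/(47 - 8/3) = 44/(133/3) = 44*(3/133) = 132/133 ≈ 0.99248)
d = -8 (d = 4*(-1 - 1) = 4*(-2) = -8)
(s + ((45 + w(7)) - 38))*d = (132/133 + ((45 + 7) - 38))*(-8) = (132/133 + (52 - 38))*(-8) = (132/133 + 14)*(-8) = (1994/133)*(-8) = -15952/133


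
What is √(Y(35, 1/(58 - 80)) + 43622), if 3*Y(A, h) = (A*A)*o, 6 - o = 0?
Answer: 2*√11518 ≈ 214.64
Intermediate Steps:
o = 6 (o = 6 - 1*0 = 6 + 0 = 6)
Y(A, h) = 2*A² (Y(A, h) = ((A*A)*6)/3 = (A²*6)/3 = (6*A²)/3 = 2*A²)
√(Y(35, 1/(58 - 80)) + 43622) = √(2*35² + 43622) = √(2*1225 + 43622) = √(2450 + 43622) = √46072 = 2*√11518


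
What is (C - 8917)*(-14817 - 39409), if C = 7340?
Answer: 85514402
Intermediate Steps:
(C - 8917)*(-14817 - 39409) = (7340 - 8917)*(-14817 - 39409) = -1577*(-54226) = 85514402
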